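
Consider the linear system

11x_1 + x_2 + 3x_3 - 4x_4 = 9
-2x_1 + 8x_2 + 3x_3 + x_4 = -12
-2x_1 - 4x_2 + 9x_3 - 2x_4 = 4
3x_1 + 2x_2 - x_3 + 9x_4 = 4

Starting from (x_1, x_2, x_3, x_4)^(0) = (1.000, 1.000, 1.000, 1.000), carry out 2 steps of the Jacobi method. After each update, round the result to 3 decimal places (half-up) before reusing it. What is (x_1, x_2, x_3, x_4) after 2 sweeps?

Iteration 1:
  x_1 = (9 - (1)·1.000 - (3)·1.000 - (-4)·1.000) / (11) = 0.818
  x_2 = (-12 - (-2)·1.000 - (3)·1.000 - (1)·1.000) / (8) = -1.750
  x_3 = (4 - (-2)·1.000 - (-4)·1.000 - (-2)·1.000) / (9) = 1.333
  x_4 = (4 - (3)·1.000 - (2)·1.000 - (-1)·1.000) / (9) = 0.000
Iteration 2:
  x_1 = (9 - (1)·-1.750 - (3)·1.333 - (-4)·0.000) / (11) = 0.614
  x_2 = (-12 - (-2)·0.818 - (3)·1.333 - (1)·0.000) / (8) = -1.795
  x_3 = (4 - (-2)·0.818 - (-4)·-1.750 - (-2)·0.000) / (9) = -0.152
  x_4 = (4 - (3)·0.818 - (2)·-1.750 - (-1)·1.333) / (9) = 0.709

(0.614, -1.795, -0.152, 0.709)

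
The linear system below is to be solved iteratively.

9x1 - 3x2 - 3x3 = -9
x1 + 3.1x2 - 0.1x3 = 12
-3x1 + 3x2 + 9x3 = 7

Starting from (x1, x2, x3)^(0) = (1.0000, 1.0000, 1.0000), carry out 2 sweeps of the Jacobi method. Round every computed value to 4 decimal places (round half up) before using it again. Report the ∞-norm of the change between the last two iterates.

Iteration 1:
  x1 = (-9 - (-3)·1.0000 - (-3)·1.0000) / (9) = -0.3333
  x2 = (12 - (1)·1.0000 - (-0.1)·1.0000) / (3.1) = 3.5806
  x3 = (7 - (-3)·1.0000 - (3)·1.0000) / (9) = 0.7778
Iteration 2:
  x1 = (-9 - (-3)·3.5806 - (-3)·0.7778) / (9) = 0.4528
  x2 = (12 - (1)·-0.3333 - (-0.1)·0.7778) / (3.1) = 4.0036
  x3 = (7 - (-3)·-0.3333 - (3)·3.5806) / (9) = -0.5269
Change: (0.7861, 0.4230, -1.3047) → max |·| = 1.3047

1.3047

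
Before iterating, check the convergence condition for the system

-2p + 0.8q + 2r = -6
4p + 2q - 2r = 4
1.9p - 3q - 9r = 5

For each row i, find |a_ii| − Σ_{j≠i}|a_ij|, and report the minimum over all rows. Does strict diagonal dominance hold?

row 1: |-2| − (0.8+2) = -0.8
row 2: |2| − (4+2) = -4
row 3: |-9| − (1.9+3) = 4.1
minimum over rows = -4 → not strictly diagonally dominant

-4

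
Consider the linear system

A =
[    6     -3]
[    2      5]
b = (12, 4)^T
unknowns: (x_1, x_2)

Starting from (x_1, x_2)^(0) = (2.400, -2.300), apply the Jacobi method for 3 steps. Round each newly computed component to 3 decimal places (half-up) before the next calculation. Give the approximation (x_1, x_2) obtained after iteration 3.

(2.230, 0.032)

Iteration 1:
  x_1 = (12 - (-3)·-2.300) / (6) = 0.850
  x_2 = (4 - (2)·2.400) / (5) = -0.160
Iteration 2:
  x_1 = (12 - (-3)·-0.160) / (6) = 1.920
  x_2 = (4 - (2)·0.850) / (5) = 0.460
Iteration 3:
  x_1 = (12 - (-3)·0.460) / (6) = 2.230
  x_2 = (4 - (2)·1.920) / (5) = 0.032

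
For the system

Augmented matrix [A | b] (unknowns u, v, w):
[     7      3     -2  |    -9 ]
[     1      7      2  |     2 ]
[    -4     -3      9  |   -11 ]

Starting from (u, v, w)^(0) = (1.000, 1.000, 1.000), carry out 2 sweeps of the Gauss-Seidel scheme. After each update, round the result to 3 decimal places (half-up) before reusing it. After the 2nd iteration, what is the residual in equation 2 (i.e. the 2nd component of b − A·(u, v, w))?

-0.170

Iteration 1:
  u = (-9 - (3)·1.000 - (-2)·1.000) / (7) = -1.429
  v = (2 - (1)·-1.429 - (2)·1.000) / (7) = 0.204
  w = (-11 - (-4)·-1.429 - (-3)·0.204) / (9) = -1.789
Iteration 2:
  u = (-9 - (3)·0.204 - (-2)·-1.789) / (7) = -1.884
  v = (2 - (1)·-1.884 - (2)·-1.789) / (7) = 1.066
  w = (-11 - (-4)·-1.884 - (-3)·1.066) / (9) = -1.704
Residual b − A·x = (-2.418, -0.170, -0.002)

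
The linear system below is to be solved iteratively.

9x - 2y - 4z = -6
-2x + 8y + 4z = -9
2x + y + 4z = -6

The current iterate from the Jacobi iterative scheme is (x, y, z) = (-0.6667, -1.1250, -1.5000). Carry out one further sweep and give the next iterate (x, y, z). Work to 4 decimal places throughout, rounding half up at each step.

(-1.5833, -0.5417, -0.8854)

One sweep:
  x = (-6 - (-2)·-1.1250 - (-4)·-1.5000) / (9) = -1.5833
  y = (-9 - (-2)·-0.6667 - (4)·-1.5000) / (8) = -0.5417
  z = (-6 - (2)·-0.6667 - (1)·-1.1250) / (4) = -0.8854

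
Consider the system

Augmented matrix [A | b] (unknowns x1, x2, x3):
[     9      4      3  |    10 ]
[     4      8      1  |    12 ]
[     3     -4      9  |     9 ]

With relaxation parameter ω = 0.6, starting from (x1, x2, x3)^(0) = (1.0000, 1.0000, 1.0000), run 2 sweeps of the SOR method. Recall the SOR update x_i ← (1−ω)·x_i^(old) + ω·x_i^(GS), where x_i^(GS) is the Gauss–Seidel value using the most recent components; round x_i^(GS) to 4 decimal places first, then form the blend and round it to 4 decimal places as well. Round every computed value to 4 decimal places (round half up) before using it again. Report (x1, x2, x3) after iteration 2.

(0.3963, 1.1122, 1.2808)

Iteration 1:
  x1: GS value = (10 - (4)·1.0000 - (3)·1.0000) / (9) = 0.3333;  x1 ← (1−ω)·1.0000 + ω·0.3333 = 0.6000
  x2: GS value = (12 - (4)·0.6000 - (1)·1.0000) / (8) = 1.0750;  x2 ← (1−ω)·1.0000 + ω·1.0750 = 1.0450
  x3: GS value = (9 - (3)·0.6000 - (-4)·1.0450) / (9) = 1.2644;  x3 ← (1−ω)·1.0000 + ω·1.2644 = 1.1586
Iteration 2:
  x1: GS value = (10 - (4)·1.0450 - (3)·1.1586) / (9) = 0.2605;  x1 ← (1−ω)·0.6000 + ω·0.2605 = 0.3963
  x2: GS value = (12 - (4)·0.3963 - (1)·1.1586) / (8) = 1.1570;  x2 ← (1−ω)·1.0450 + ω·1.1570 = 1.1122
  x3: GS value = (9 - (3)·0.3963 - (-4)·1.1122) / (9) = 1.3622;  x3 ← (1−ω)·1.1586 + ω·1.3622 = 1.2808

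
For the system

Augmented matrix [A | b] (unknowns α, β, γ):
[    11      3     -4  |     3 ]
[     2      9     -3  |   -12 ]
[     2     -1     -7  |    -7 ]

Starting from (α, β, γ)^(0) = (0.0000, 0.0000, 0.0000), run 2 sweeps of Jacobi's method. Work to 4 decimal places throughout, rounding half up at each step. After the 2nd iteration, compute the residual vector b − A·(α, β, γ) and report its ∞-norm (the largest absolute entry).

1.1818

Iteration 1:
  α = (3 - (3)·0.0000 - (-4)·0.0000) / (11) = 0.2727
  β = (-12 - (2)·0.0000 - (-3)·0.0000) / (9) = -1.3333
  γ = (-7 - (2)·0.0000 - (-1)·0.0000) / (-7) = 1.0000
Iteration 2:
  α = (3 - (3)·-1.3333 - (-4)·1.0000) / (11) = 1.0000
  β = (-12 - (2)·0.2727 - (-3)·1.0000) / (9) = -1.0606
  γ = (-7 - (2)·0.2727 - (-1)·-1.3333) / (-7) = 1.2684
Residual b − A·x = (0.2554, -0.6494, -1.1818); ∞-norm = 1.1818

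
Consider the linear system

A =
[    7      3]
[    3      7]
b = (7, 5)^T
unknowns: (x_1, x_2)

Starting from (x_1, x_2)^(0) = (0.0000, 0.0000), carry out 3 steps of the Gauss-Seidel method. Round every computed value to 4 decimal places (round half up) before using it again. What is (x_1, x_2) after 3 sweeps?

(0.8551, 0.3478)

Iteration 1:
  x_1 = (7 - (3)·0.0000) / (7) = 1.0000
  x_2 = (5 - (3)·1.0000) / (7) = 0.2857
Iteration 2:
  x_1 = (7 - (3)·0.2857) / (7) = 0.8776
  x_2 = (5 - (3)·0.8776) / (7) = 0.3382
Iteration 3:
  x_1 = (7 - (3)·0.3382) / (7) = 0.8551
  x_2 = (5 - (3)·0.8551) / (7) = 0.3478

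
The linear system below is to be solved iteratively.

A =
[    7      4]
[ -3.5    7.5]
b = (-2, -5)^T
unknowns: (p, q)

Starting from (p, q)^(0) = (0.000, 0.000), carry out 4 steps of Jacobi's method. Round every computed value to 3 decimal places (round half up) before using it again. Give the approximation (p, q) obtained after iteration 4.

(0.070, -0.587)

Iteration 1:
  p = (-2 - (4)·0.000) / (7) = -0.286
  q = (-5 - (-3.5)·0.000) / (7.5) = -0.667
Iteration 2:
  p = (-2 - (4)·-0.667) / (7) = 0.095
  q = (-5 - (-3.5)·-0.286) / (7.5) = -0.800
Iteration 3:
  p = (-2 - (4)·-0.800) / (7) = 0.171
  q = (-5 - (-3.5)·0.095) / (7.5) = -0.622
Iteration 4:
  p = (-2 - (4)·-0.622) / (7) = 0.070
  q = (-5 - (-3.5)·0.171) / (7.5) = -0.587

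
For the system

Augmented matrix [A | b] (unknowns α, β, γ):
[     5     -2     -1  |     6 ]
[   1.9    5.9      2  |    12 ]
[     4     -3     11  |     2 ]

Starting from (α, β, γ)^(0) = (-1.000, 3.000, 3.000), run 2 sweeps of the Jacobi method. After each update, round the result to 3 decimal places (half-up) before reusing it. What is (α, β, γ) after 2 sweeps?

(2.008, 0.605, -0.544)

Iteration 1:
  α = (6 - (-2)·3.000 - (-1)·3.000) / (5) = 3.000
  β = (12 - (1.9)·-1.000 - (2)·3.000) / (5.9) = 1.339
  γ = (2 - (4)·-1.000 - (-3)·3.000) / (11) = 1.364
Iteration 2:
  α = (6 - (-2)·1.339 - (-1)·1.364) / (5) = 2.008
  β = (12 - (1.9)·3.000 - (2)·1.364) / (5.9) = 0.605
  γ = (2 - (4)·3.000 - (-3)·1.339) / (11) = -0.544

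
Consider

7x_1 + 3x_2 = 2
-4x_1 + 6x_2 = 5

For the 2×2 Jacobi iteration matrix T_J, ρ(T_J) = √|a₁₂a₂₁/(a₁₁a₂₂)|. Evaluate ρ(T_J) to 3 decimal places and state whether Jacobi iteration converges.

a₁₂a₂₁/(a₁₁a₂₂) = (3)·(-4) / ((7)·(6)) = -0.285714
ρ = √|-0.285714| = √0.285714 = 0.535
ρ < 1, so Jacobi converges

0.535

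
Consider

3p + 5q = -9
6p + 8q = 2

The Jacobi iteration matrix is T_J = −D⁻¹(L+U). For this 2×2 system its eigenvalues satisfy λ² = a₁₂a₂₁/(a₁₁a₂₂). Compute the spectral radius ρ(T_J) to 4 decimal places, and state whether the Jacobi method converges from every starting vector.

a₁₂a₂₁/(a₁₁a₂₂) = (5)·(6) / ((3)·(8)) = 1.250000
ρ = √|1.250000| = √1.250000 = 1.1180
ρ > 1, so Jacobi diverges

1.1180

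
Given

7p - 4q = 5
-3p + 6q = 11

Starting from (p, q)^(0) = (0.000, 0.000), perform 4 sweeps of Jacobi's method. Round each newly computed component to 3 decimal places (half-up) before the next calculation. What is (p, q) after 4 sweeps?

Iteration 1:
  p = (5 - (-4)·0.000) / (7) = 0.714
  q = (11 - (-3)·0.000) / (6) = 1.833
Iteration 2:
  p = (5 - (-4)·1.833) / (7) = 1.762
  q = (11 - (-3)·0.714) / (6) = 2.190
Iteration 3:
  p = (5 - (-4)·2.190) / (7) = 1.966
  q = (11 - (-3)·1.762) / (6) = 2.714
Iteration 4:
  p = (5 - (-4)·2.714) / (7) = 2.265
  q = (11 - (-3)·1.966) / (6) = 2.816

(2.265, 2.816)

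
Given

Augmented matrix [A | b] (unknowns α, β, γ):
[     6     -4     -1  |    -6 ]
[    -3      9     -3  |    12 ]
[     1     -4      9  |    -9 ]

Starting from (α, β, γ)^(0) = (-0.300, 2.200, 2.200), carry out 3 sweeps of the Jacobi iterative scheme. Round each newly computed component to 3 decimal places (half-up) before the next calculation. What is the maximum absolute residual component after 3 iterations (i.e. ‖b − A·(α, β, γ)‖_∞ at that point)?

Iteration 1:
  α = (-6 - (-4)·2.200 - (-1)·2.200) / (6) = 0.833
  β = (12 - (-3)·-0.300 - (-3)·2.200) / (9) = 1.967
  γ = (-9 - (1)·-0.300 - (-4)·2.200) / (9) = 0.011
Iteration 2:
  α = (-6 - (-4)·1.967 - (-1)·0.011) / (6) = 0.313
  β = (12 - (-3)·0.833 - (-3)·0.011) / (9) = 1.615
  γ = (-9 - (1)·0.833 - (-4)·1.967) / (9) = -0.218
Iteration 3:
  α = (-6 - (-4)·1.615 - (-1)·-0.218) / (6) = 0.040
  β = (12 - (-3)·0.313 - (-3)·-0.218) / (9) = 1.365
  γ = (-9 - (1)·0.313 - (-4)·1.615) / (9) = -0.317
Residual b − A·x = (-1.097, -1.116, -0.727); ∞-norm = 1.116

1.116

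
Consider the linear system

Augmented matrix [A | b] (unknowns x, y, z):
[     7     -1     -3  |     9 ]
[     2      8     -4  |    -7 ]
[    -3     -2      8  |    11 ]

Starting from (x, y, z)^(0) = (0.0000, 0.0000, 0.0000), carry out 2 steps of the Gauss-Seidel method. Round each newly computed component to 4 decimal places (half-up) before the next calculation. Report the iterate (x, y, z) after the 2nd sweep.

(1.7825, -0.5416, 1.9080)

Iteration 1:
  x = (9 - (-1)·0.0000 - (-3)·0.0000) / (7) = 1.2857
  y = (-7 - (2)·1.2857 - (-4)·0.0000) / (8) = -1.1964
  z = (11 - (-3)·1.2857 - (-2)·-1.1964) / (8) = 1.5580
Iteration 2:
  x = (9 - (-1)·-1.1964 - (-3)·1.5580) / (7) = 1.7825
  y = (-7 - (2)·1.7825 - (-4)·1.5580) / (8) = -0.5416
  z = (11 - (-3)·1.7825 - (-2)·-0.5416) / (8) = 1.9080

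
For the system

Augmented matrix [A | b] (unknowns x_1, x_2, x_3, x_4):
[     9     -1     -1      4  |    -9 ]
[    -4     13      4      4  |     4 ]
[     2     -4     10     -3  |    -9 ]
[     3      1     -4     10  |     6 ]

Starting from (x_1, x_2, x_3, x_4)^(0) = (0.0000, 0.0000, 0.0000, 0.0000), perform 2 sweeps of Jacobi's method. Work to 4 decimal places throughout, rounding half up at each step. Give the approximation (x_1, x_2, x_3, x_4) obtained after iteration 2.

(-1.3325, 0.0923, -0.3969, 0.5092)

Iteration 1:
  x_1 = (-9 - (-1)·0.0000 - (-1)·0.0000 - (4)·0.0000) / (9) = -1.0000
  x_2 = (4 - (-4)·0.0000 - (4)·0.0000 - (4)·0.0000) / (13) = 0.3077
  x_3 = (-9 - (2)·0.0000 - (-4)·0.0000 - (-3)·0.0000) / (10) = -0.9000
  x_4 = (6 - (3)·0.0000 - (1)·0.0000 - (-4)·0.0000) / (10) = 0.6000
Iteration 2:
  x_1 = (-9 - (-1)·0.3077 - (-1)·-0.9000 - (4)·0.6000) / (9) = -1.3325
  x_2 = (4 - (-4)·-1.0000 - (4)·-0.9000 - (4)·0.6000) / (13) = 0.0923
  x_3 = (-9 - (2)·-1.0000 - (-4)·0.3077 - (-3)·0.6000) / (10) = -0.3969
  x_4 = (6 - (3)·-1.0000 - (1)·0.3077 - (-4)·-0.9000) / (10) = 0.5092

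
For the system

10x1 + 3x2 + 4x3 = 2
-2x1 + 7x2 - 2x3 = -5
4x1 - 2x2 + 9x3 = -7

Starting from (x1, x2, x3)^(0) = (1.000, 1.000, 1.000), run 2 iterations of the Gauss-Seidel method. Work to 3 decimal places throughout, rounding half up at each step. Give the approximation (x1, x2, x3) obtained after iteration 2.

Iteration 1:
  x1 = (2 - (3)·1.000 - (4)·1.000) / (10) = -0.500
  x2 = (-5 - (-2)·-0.500 - (-2)·1.000) / (7) = -0.571
  x3 = (-7 - (4)·-0.500 - (-2)·-0.571) / (9) = -0.682
Iteration 2:
  x1 = (2 - (3)·-0.571 - (4)·-0.682) / (10) = 0.644
  x2 = (-5 - (-2)·0.644 - (-2)·-0.682) / (7) = -0.725
  x3 = (-7 - (4)·0.644 - (-2)·-0.725) / (9) = -1.225

(0.644, -0.725, -1.225)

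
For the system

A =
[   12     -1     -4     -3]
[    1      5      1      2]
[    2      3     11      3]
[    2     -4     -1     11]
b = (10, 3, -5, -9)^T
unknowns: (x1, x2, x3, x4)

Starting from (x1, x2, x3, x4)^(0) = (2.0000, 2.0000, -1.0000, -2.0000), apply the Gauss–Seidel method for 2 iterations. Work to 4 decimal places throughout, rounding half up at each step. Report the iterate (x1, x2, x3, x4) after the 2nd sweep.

Iteration 1:
  x1 = (10 - (-1)·2.0000 - (-4)·-1.0000 - (-3)·-2.0000) / (12) = 0.1667
  x2 = (3 - (1)·0.1667 - (1)·-1.0000 - (2)·-2.0000) / (5) = 1.5667
  x3 = (-5 - (2)·0.1667 - (3)·1.5667 - (3)·-2.0000) / (11) = -0.3667
  x4 = (-9 - (2)·0.1667 - (-4)·1.5667 - (-1)·-0.3667) / (11) = -0.3121
Iteration 2:
  x1 = (10 - (-1)·1.5667 - (-4)·-0.3667 - (-3)·-0.3121) / (12) = 0.7636
  x2 = (3 - (1)·0.7636 - (1)·-0.3667 - (2)·-0.3121) / (5) = 0.6455
  x3 = (-5 - (2)·0.7636 - (3)·0.6455 - (3)·-0.3121) / (11) = -0.6843
  x4 = (-9 - (2)·0.7636 - (-4)·0.6455 - (-1)·-0.6843) / (11) = -0.7845

(0.7636, 0.6455, -0.6843, -0.7845)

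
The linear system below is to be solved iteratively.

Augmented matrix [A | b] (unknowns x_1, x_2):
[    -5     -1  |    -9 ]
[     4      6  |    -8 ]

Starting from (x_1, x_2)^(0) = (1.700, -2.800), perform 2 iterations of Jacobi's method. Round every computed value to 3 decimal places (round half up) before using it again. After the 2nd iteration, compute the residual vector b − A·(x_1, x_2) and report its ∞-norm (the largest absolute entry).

0.442

Iteration 1:
  x_1 = (-9 - (-1)·-2.800) / (-5) = 2.360
  x_2 = (-8 - (4)·1.700) / (6) = -2.467
Iteration 2:
  x_1 = (-9 - (-1)·-2.467) / (-5) = 2.293
  x_2 = (-8 - (4)·2.360) / (6) = -2.907
Residual b − A·x = (-0.442, 0.270); ∞-norm = 0.442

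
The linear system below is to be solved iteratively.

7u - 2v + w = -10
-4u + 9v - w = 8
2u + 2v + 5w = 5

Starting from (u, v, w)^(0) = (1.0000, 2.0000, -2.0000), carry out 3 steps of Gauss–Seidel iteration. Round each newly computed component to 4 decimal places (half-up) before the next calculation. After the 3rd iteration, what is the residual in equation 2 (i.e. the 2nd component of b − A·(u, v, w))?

0.0234

Iteration 1:
  u = (-10 - (-2)·2.0000 - (1)·-2.0000) / (7) = -0.5714
  v = (8 - (-4)·-0.5714 - (-1)·-2.0000) / (9) = 0.4127
  w = (5 - (2)·-0.5714 - (2)·0.4127) / (5) = 1.0635
Iteration 2:
  u = (-10 - (-2)·0.4127 - (1)·1.0635) / (7) = -1.4626
  v = (8 - (-4)·-1.4626 - (-1)·1.0635) / (9) = 0.3570
  w = (5 - (2)·-1.4626 - (2)·0.3570) / (5) = 1.4422
Iteration 3:
  u = (-10 - (-2)·0.3570 - (1)·1.4422) / (7) = -1.5326
  v = (8 - (-4)·-1.5326 - (-1)·1.4422) / (9) = 0.3680
  w = (5 - (2)·-1.5326 - (2)·0.3680) / (5) = 1.4658
Residual b − A·x = (-0.0016, 0.0234, 0.0002)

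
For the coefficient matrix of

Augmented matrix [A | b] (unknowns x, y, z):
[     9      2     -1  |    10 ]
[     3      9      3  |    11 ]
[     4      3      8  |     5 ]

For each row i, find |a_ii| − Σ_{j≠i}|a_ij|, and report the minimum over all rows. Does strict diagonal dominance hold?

1

row 1: |9| − (2+1) = 6
row 2: |9| − (3+3) = 3
row 3: |8| − (4+3) = 1
minimum over rows = 1 → strictly diagonally dominant (convergence guaranteed)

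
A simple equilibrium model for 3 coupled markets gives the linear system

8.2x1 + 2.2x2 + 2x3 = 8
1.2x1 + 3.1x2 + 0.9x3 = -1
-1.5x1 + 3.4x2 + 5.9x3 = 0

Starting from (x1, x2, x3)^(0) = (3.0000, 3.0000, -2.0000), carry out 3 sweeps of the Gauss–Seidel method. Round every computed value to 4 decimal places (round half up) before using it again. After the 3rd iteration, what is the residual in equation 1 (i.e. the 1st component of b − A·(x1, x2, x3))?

Iteration 1:
  x1 = (8 - (2.2)·3.0000 - (2)·-2.0000) / (8.2) = 0.6585
  x2 = (-1 - (1.2)·0.6585 - (0.9)·-2.0000) / (3.1) = 0.0032
  x3 = (0 - (-1.5)·0.6585 - (3.4)·0.0032) / (5.9) = 0.1656
Iteration 2:
  x1 = (8 - (2.2)·0.0032 - (2)·0.1656) / (8.2) = 0.9344
  x2 = (-1 - (1.2)·0.9344 - (0.9)·0.1656) / (3.1) = -0.7324
  x3 = (0 - (-1.5)·0.9344 - (3.4)·-0.7324) / (5.9) = 0.6596
Iteration 3:
  x1 = (8 - (2.2)·-0.7324 - (2)·0.6596) / (8.2) = 1.0112
  x2 = (-1 - (1.2)·1.0112 - (0.9)·0.6596) / (3.1) = -0.9055
  x3 = (0 - (-1.5)·1.0112 - (3.4)·-0.9055) / (5.9) = 0.7789
Residual b − A·x = (0.1425, -0.1074, 0.0000)

0.1425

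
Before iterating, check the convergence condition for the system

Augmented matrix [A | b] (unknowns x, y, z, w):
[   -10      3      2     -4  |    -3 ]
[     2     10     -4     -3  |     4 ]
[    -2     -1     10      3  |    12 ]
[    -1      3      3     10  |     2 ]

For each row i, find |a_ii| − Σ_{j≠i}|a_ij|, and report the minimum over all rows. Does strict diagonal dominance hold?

row 1: |-10| − (3+2+4) = 1
row 2: |10| − (2+4+3) = 1
row 3: |10| − (2+1+3) = 4
row 4: |10| − (1+3+3) = 3
minimum over rows = 1 → strictly diagonally dominant (convergence guaranteed)

1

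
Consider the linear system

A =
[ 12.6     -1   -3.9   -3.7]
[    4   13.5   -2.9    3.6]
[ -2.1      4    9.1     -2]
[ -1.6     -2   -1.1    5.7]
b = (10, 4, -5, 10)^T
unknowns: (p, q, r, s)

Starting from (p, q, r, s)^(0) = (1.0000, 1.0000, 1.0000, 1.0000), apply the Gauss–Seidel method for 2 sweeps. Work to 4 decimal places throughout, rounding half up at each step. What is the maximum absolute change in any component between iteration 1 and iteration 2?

0.4793

Iteration 1:
  p = (10 - (-1)·1.0000 - (-3.9)·1.0000 - (-3.7)·1.0000) / (12.6) = 1.4762
  q = (4 - (4)·1.4762 - (-2.9)·1.0000 - (3.6)·1.0000) / (13.5) = -0.1929
  r = (-5 - (-2.1)·1.4762 - (4)·-0.1929 - (-2)·1.0000) / (9.1) = 0.0958
  s = (10 - (-1.6)·1.4762 - (-2)·-0.1929 - (-1.1)·0.0958) / (5.7) = 2.1196
Iteration 2:
  p = (10 - (-1)·-0.1929 - (-3.9)·0.0958 - (-3.7)·2.1196) / (12.6) = 1.4304
  q = (4 - (4)·1.4304 - (-2.9)·0.0958 - (3.6)·2.1196) / (13.5) = -0.6722
  r = (-5 - (-2.1)·1.4304 - (4)·-0.6722 - (-2)·2.1196) / (9.1) = 0.5420
  s = (10 - (-1.6)·1.4304 - (-2)·-0.6722 - (-1.1)·0.5420) / (5.7) = 2.0246
Change: (-0.0458, -0.4793, 0.4462, -0.0950) → max |·| = 0.4793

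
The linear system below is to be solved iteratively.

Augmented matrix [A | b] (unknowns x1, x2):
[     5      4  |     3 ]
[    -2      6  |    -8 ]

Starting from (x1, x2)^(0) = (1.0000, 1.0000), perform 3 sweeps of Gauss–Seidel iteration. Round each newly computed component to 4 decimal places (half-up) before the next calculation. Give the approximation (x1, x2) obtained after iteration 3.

Iteration 1:
  x1 = (3 - (4)·1.0000) / (5) = -0.2000
  x2 = (-8 - (-2)·-0.2000) / (6) = -1.4000
Iteration 2:
  x1 = (3 - (4)·-1.4000) / (5) = 1.7200
  x2 = (-8 - (-2)·1.7200) / (6) = -0.7600
Iteration 3:
  x1 = (3 - (4)·-0.7600) / (5) = 1.2080
  x2 = (-8 - (-2)·1.2080) / (6) = -0.9307

(1.2080, -0.9307)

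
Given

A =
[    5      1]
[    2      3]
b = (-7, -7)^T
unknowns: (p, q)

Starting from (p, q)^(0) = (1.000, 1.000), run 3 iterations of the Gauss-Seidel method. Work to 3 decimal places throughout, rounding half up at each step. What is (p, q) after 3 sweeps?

(-1.086, -1.609)

Iteration 1:
  p = (-7 - (1)·1.000) / (5) = -1.600
  q = (-7 - (2)·-1.600) / (3) = -1.267
Iteration 2:
  p = (-7 - (1)·-1.267) / (5) = -1.147
  q = (-7 - (2)·-1.147) / (3) = -1.569
Iteration 3:
  p = (-7 - (1)·-1.569) / (5) = -1.086
  q = (-7 - (2)·-1.086) / (3) = -1.609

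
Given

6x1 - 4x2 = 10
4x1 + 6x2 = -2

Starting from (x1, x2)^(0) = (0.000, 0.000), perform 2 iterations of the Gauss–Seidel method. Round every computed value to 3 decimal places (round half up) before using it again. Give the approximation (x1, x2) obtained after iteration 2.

Iteration 1:
  x1 = (10 - (-4)·0.000) / (6) = 1.667
  x2 = (-2 - (4)·1.667) / (6) = -1.445
Iteration 2:
  x1 = (10 - (-4)·-1.445) / (6) = 0.703
  x2 = (-2 - (4)·0.703) / (6) = -0.802

(0.703, -0.802)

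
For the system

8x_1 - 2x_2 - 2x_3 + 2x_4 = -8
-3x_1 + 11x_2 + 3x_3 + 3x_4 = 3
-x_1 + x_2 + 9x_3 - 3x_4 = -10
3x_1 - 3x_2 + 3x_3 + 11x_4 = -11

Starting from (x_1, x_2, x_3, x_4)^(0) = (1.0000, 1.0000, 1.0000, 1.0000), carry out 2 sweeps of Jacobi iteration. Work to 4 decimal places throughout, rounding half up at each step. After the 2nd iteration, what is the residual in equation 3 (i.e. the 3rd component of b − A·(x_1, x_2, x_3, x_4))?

1.3147

Iteration 1:
  x_1 = (-8 - (-2)·1.0000 - (-2)·1.0000 - (2)·1.0000) / (8) = -0.7500
  x_2 = (3 - (-3)·1.0000 - (3)·1.0000 - (3)·1.0000) / (11) = 0.0000
  x_3 = (-10 - (-1)·1.0000 - (1)·1.0000 - (-3)·1.0000) / (9) = -0.7778
  x_4 = (-11 - (3)·1.0000 - (-3)·1.0000 - (3)·1.0000) / (11) = -1.2727
Iteration 2:
  x_1 = (-8 - (-2)·0.0000 - (-2)·-0.7778 - (2)·-1.2727) / (8) = -0.8763
  x_2 = (3 - (-3)·-0.7500 - (3)·-0.7778 - (3)·-1.2727) / (11) = 0.6274
  x_3 = (-10 - (-1)·-0.7500 - (1)·0.0000 - (-3)·-1.2727) / (9) = -1.6187
  x_4 = (-11 - (3)·-0.7500 - (-3)·0.0000 - (3)·-0.7778) / (11) = -0.5833
Residual b − A·x = (-1.8056, 0.0757, 1.3147, 4.7835)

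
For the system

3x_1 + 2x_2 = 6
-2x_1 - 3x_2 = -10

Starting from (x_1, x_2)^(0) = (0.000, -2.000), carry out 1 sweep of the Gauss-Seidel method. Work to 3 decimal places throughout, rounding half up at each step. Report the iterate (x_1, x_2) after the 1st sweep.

Iteration 1:
  x_1 = (6 - (2)·-2.000) / (3) = 3.333
  x_2 = (-10 - (-2)·3.333) / (-3) = 1.111

(3.333, 1.111)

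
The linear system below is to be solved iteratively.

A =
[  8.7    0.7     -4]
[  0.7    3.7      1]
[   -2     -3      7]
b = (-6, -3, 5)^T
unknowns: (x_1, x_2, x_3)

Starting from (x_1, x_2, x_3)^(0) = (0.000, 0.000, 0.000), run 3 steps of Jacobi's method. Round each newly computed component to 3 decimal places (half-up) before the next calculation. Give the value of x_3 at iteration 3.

0.256

Iteration 1:
  x_1 = (-6 - (0.7)·0.000 - (-4)·0.000) / (8.7) = -0.690
  x_2 = (-3 - (0.7)·0.000 - (1)·0.000) / (3.7) = -0.811
  x_3 = (5 - (-2)·0.000 - (-3)·0.000) / (7) = 0.714
Iteration 2:
  x_1 = (-6 - (0.7)·-0.811 - (-4)·0.714) / (8.7) = -0.296
  x_2 = (-3 - (0.7)·-0.690 - (1)·0.714) / (3.7) = -0.873
  x_3 = (5 - (-2)·-0.690 - (-3)·-0.811) / (7) = 0.170
Iteration 3:
  x_1 = (-6 - (0.7)·-0.873 - (-4)·0.170) / (8.7) = -0.541
  x_2 = (-3 - (0.7)·-0.296 - (1)·0.170) / (3.7) = -0.801
  x_3 = (5 - (-2)·-0.296 - (-3)·-0.873) / (7) = 0.256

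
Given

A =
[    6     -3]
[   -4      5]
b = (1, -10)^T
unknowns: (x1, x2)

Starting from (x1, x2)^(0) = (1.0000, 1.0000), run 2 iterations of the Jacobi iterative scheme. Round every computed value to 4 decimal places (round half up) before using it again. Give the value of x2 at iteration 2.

-1.4666

Iteration 1:
  x1 = (1 - (-3)·1.0000) / (6) = 0.6667
  x2 = (-10 - (-4)·1.0000) / (5) = -1.2000
Iteration 2:
  x1 = (1 - (-3)·-1.2000) / (6) = -0.4333
  x2 = (-10 - (-4)·0.6667) / (5) = -1.4666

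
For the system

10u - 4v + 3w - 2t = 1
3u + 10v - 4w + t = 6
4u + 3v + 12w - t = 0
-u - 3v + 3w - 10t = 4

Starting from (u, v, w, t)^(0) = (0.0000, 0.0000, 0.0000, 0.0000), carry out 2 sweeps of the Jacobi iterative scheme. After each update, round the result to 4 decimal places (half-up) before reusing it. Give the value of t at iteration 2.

Iteration 1:
  u = (1 - (-4)·0.0000 - (3)·0.0000 - (-2)·0.0000) / (10) = 0.1000
  v = (6 - (3)·0.0000 - (-4)·0.0000 - (1)·0.0000) / (10) = 0.6000
  w = (0 - (4)·0.0000 - (3)·0.0000 - (-1)·0.0000) / (12) = 0.0000
  t = (4 - (-1)·0.0000 - (-3)·0.0000 - (3)·0.0000) / (-10) = -0.4000
Iteration 2:
  u = (1 - (-4)·0.6000 - (3)·0.0000 - (-2)·-0.4000) / (10) = 0.2600
  v = (6 - (3)·0.1000 - (-4)·0.0000 - (1)·-0.4000) / (10) = 0.6100
  w = (0 - (4)·0.1000 - (3)·0.6000 - (-1)·-0.4000) / (12) = -0.2167
  t = (4 - (-1)·0.1000 - (-3)·0.6000 - (3)·0.0000) / (-10) = -0.5900

-0.5900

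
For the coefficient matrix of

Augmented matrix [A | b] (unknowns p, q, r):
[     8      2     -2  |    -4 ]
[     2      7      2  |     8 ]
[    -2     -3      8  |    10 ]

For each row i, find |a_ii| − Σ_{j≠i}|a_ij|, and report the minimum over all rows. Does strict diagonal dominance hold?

3

row 1: |8| − (2+2) = 4
row 2: |7| − (2+2) = 3
row 3: |8| − (2+3) = 3
minimum over rows = 3 → strictly diagonally dominant (convergence guaranteed)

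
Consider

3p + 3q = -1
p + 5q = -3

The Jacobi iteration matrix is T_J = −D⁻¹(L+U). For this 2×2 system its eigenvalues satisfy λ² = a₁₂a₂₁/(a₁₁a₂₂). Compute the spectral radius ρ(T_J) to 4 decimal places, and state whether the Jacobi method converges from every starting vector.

0.4472

a₁₂a₂₁/(a₁₁a₂₂) = (3)·(1) / ((3)·(5)) = 0.200000
ρ = √|0.200000| = √0.200000 = 0.4472
ρ < 1, so Jacobi converges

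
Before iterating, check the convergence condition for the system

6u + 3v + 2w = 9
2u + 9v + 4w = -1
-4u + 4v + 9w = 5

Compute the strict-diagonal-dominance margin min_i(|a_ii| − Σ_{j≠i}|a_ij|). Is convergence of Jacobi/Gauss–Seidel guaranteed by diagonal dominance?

row 1: |6| − (3+2) = 1
row 2: |9| − (2+4) = 3
row 3: |9| − (4+4) = 1
minimum over rows = 1 → strictly diagonally dominant (convergence guaranteed)

1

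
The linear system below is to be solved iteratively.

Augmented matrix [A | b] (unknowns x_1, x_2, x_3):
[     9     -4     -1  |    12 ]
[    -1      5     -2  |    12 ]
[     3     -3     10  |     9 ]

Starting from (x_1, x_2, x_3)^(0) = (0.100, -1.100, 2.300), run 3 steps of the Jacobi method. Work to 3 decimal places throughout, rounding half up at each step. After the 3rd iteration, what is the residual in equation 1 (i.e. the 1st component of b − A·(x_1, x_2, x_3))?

2.391

Iteration 1:
  x_1 = (12 - (-4)·-1.100 - (-1)·2.300) / (9) = 1.100
  x_2 = (12 - (-1)·0.100 - (-2)·2.300) / (5) = 3.340
  x_3 = (9 - (3)·0.100 - (-3)·-1.100) / (10) = 0.540
Iteration 2:
  x_1 = (12 - (-4)·3.340 - (-1)·0.540) / (9) = 2.878
  x_2 = (12 - (-1)·1.100 - (-2)·0.540) / (5) = 2.836
  x_3 = (9 - (3)·1.100 - (-3)·3.340) / (10) = 1.572
Iteration 3:
  x_1 = (12 - (-4)·2.836 - (-1)·1.572) / (9) = 2.768
  x_2 = (12 - (-1)·2.878 - (-2)·1.572) / (5) = 3.604
  x_3 = (9 - (3)·2.878 - (-3)·2.836) / (10) = 0.887
Residual b − A·x = (2.391, -1.478, 2.638)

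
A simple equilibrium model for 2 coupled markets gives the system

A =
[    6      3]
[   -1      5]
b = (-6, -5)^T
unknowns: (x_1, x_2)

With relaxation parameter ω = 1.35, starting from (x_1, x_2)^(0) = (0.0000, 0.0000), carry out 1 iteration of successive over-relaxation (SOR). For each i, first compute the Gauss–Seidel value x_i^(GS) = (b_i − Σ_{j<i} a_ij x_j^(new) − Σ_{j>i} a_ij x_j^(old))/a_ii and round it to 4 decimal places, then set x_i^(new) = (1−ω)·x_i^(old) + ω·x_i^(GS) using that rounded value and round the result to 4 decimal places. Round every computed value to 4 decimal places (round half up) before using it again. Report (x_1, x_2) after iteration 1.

(-1.3500, -1.7145)

Iteration 1:
  x_1: GS value = (-6 - (3)·0.0000) / (6) = -1.0000;  x_1 ← (1−ω)·0.0000 + ω·-1.0000 = -1.3500
  x_2: GS value = (-5 - (-1)·-1.3500) / (5) = -1.2700;  x_2 ← (1−ω)·0.0000 + ω·-1.2700 = -1.7145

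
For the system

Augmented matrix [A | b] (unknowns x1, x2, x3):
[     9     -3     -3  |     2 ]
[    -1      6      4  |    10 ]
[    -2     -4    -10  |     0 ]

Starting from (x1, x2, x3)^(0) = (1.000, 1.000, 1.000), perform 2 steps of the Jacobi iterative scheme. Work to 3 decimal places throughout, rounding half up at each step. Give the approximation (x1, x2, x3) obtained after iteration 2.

(0.411, 2.215, -0.645)

Iteration 1:
  x1 = (2 - (-3)·1.000 - (-3)·1.000) / (9) = 0.889
  x2 = (10 - (-1)·1.000 - (4)·1.000) / (6) = 1.167
  x3 = (0 - (-2)·1.000 - (-4)·1.000) / (-10) = -0.600
Iteration 2:
  x1 = (2 - (-3)·1.167 - (-3)·-0.600) / (9) = 0.411
  x2 = (10 - (-1)·0.889 - (4)·-0.600) / (6) = 2.215
  x3 = (0 - (-2)·0.889 - (-4)·1.167) / (-10) = -0.645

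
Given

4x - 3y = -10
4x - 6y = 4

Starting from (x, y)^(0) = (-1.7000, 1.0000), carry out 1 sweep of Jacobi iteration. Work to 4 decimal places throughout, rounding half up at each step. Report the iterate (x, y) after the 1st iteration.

(-1.7500, -1.8000)

Iteration 1:
  x = (-10 - (-3)·1.0000) / (4) = -1.7500
  y = (4 - (4)·-1.7000) / (-6) = -1.8000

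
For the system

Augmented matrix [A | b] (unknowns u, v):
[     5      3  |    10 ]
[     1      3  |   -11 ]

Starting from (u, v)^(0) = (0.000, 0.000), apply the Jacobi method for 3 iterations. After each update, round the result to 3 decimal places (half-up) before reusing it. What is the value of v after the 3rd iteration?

Iteration 1:
  u = (10 - (3)·0.000) / (5) = 2.000
  v = (-11 - (1)·0.000) / (3) = -3.667
Iteration 2:
  u = (10 - (3)·-3.667) / (5) = 4.200
  v = (-11 - (1)·2.000) / (3) = -4.333
Iteration 3:
  u = (10 - (3)·-4.333) / (5) = 4.600
  v = (-11 - (1)·4.200) / (3) = -5.067

-5.067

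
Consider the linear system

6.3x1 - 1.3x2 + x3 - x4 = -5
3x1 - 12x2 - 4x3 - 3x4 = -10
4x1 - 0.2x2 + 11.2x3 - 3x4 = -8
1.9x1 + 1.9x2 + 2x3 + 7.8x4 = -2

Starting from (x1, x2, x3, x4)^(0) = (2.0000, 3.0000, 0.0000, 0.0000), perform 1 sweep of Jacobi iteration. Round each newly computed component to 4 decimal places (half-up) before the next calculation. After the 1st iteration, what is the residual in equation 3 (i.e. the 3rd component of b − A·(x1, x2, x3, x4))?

3.9419

Iteration 1:
  x1 = (-5 - (-1.3)·3.0000 - (1)·0.0000 - (-1)·0.0000) / (6.3) = -0.1746
  x2 = (-10 - (3)·2.0000 - (-4)·0.0000 - (-3)·0.0000) / (-12) = 1.3333
  x3 = (-8 - (4)·2.0000 - (-0.2)·3.0000 - (-3)·0.0000) / (11.2) = -1.3750
  x4 = (-2 - (1.9)·2.0000 - (1.9)·3.0000 - (2)·0.0000) / (7.8) = -1.4744
Residual b − A·x = (-2.2661, -3.3998, 3.9419, 10.0488)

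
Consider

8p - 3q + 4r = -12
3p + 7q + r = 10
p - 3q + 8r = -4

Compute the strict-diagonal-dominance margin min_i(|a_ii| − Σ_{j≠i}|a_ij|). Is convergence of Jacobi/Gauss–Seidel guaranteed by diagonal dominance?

row 1: |8| − (3+4) = 1
row 2: |7| − (3+1) = 3
row 3: |8| − (1+3) = 4
minimum over rows = 1 → strictly diagonally dominant (convergence guaranteed)

1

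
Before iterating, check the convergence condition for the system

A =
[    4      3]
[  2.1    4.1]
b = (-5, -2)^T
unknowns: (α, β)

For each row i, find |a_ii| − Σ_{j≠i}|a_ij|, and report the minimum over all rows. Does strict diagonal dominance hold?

row 1: |4| − (3) = 1
row 2: |4.1| − (2.1) = 2
minimum over rows = 1 → strictly diagonally dominant (convergence guaranteed)

1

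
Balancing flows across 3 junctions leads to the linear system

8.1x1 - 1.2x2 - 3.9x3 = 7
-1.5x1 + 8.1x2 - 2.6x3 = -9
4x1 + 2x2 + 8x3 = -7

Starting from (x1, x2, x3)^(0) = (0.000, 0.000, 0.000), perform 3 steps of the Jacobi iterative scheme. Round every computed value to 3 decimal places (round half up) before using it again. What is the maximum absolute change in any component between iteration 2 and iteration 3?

0.323

Iteration 1:
  x1 = (7 - (-1.2)·0.000 - (-3.9)·0.000) / (8.1) = 0.864
  x2 = (-9 - (-1.5)·0.000 - (-2.6)·0.000) / (8.1) = -1.111
  x3 = (-7 - (4)·0.000 - (2)·0.000) / (8) = -0.875
Iteration 2:
  x1 = (7 - (-1.2)·-1.111 - (-3.9)·-0.875) / (8.1) = 0.278
  x2 = (-9 - (-1.5)·0.864 - (-2.6)·-0.875) / (8.1) = -1.232
  x3 = (-7 - (4)·0.864 - (2)·-1.111) / (8) = -1.029
Iteration 3:
  x1 = (7 - (-1.2)·-1.232 - (-3.9)·-1.029) / (8.1) = 0.186
  x2 = (-9 - (-1.5)·0.278 - (-2.6)·-1.029) / (8.1) = -1.390
  x3 = (-7 - (4)·0.278 - (2)·-1.232) / (8) = -0.706
Change: (-0.092, -0.158, 0.323) → max |·| = 0.323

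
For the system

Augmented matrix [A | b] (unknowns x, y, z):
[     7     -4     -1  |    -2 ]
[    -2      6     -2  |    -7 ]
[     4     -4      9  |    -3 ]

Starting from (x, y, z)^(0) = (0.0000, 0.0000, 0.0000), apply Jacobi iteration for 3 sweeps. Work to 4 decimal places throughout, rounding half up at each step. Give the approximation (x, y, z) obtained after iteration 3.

Iteration 1:
  x = (-2 - (-4)·0.0000 - (-1)·0.0000) / (7) = -0.2857
  y = (-7 - (-2)·0.0000 - (-2)·0.0000) / (6) = -1.1667
  z = (-3 - (4)·0.0000 - (-4)·0.0000) / (9) = -0.3333
Iteration 2:
  x = (-2 - (-4)·-1.1667 - (-1)·-0.3333) / (7) = -1.0000
  y = (-7 - (-2)·-0.2857 - (-2)·-0.3333) / (6) = -1.3730
  z = (-3 - (4)·-0.2857 - (-4)·-1.1667) / (9) = -0.7249
Iteration 3:
  x = (-2 - (-4)·-1.3730 - (-1)·-0.7249) / (7) = -1.1738
  y = (-7 - (-2)·-1.0000 - (-2)·-0.7249) / (6) = -1.7416
  z = (-3 - (4)·-1.0000 - (-4)·-1.3730) / (9) = -0.4991

(-1.1738, -1.7416, -0.4991)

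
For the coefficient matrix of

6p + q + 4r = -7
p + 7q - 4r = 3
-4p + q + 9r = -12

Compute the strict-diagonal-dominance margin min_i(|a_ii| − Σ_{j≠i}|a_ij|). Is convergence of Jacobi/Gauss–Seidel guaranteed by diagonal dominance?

1

row 1: |6| − (1+4) = 1
row 2: |7| − (1+4) = 2
row 3: |9| − (4+1) = 4
minimum over rows = 1 → strictly diagonally dominant (convergence guaranteed)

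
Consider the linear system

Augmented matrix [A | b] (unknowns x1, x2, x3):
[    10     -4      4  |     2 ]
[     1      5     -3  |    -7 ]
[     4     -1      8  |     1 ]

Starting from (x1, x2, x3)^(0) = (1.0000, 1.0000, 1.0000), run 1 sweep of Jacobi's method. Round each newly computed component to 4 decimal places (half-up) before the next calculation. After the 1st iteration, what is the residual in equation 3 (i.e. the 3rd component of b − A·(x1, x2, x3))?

1.2000

Iteration 1:
  x1 = (2 - (-4)·1.0000 - (4)·1.0000) / (10) = 0.2000
  x2 = (-7 - (1)·1.0000 - (-3)·1.0000) / (5) = -1.0000
  x3 = (1 - (4)·1.0000 - (-1)·1.0000) / (8) = -0.2500
Residual b − A·x = (-3.0000, -2.9500, 1.2000)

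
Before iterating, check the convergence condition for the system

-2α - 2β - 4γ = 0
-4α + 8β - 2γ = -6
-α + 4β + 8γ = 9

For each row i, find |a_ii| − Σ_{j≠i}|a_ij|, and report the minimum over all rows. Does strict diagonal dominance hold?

-4

row 1: |-2| − (2+4) = -4
row 2: |8| − (4+2) = 2
row 3: |8| − (1+4) = 3
minimum over rows = -4 → not strictly diagonally dominant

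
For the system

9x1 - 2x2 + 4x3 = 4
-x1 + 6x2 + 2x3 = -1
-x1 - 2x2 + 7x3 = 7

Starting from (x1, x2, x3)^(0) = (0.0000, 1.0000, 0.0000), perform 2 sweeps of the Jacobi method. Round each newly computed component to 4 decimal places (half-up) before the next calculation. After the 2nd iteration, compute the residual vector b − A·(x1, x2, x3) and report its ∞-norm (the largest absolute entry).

Iteration 1:
  x1 = (4 - (-2)·1.0000 - (4)·0.0000) / (9) = 0.6667
  x2 = (-1 - (-1)·0.0000 - (2)·0.0000) / (6) = -0.1667
  x3 = (7 - (-1)·0.0000 - (-2)·1.0000) / (7) = 1.2857
Iteration 2:
  x1 = (4 - (-2)·-0.1667 - (4)·1.2857) / (9) = -0.1640
  x2 = (-1 - (-1)·0.6667 - (2)·1.2857) / (6) = -0.4841
  x3 = (7 - (-1)·0.6667 - (-2)·-0.1667) / (7) = 1.0476
Residual b − A·x = (0.3174, -0.3546, -1.4654); ∞-norm = 1.4654

1.4654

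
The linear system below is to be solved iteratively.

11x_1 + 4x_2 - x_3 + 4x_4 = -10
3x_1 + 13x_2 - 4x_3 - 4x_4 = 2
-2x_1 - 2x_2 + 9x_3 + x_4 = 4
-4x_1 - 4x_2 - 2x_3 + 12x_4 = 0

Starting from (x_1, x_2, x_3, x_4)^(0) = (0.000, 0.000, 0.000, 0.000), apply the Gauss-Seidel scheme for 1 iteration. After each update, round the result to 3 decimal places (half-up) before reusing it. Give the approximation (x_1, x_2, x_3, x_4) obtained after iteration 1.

(-0.909, 0.364, 0.323, -0.128)

Iteration 1:
  x_1 = (-10 - (4)·0.000 - (-1)·0.000 - (4)·0.000) / (11) = -0.909
  x_2 = (2 - (3)·-0.909 - (-4)·0.000 - (-4)·0.000) / (13) = 0.364
  x_3 = (4 - (-2)·-0.909 - (-2)·0.364 - (1)·0.000) / (9) = 0.323
  x_4 = (0 - (-4)·-0.909 - (-4)·0.364 - (-2)·0.323) / (12) = -0.128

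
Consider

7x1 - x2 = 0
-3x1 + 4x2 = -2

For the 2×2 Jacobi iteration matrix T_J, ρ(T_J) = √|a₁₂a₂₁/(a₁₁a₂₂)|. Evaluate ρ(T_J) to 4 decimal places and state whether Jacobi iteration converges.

0.3273

a₁₂a₂₁/(a₁₁a₂₂) = (-1)·(-3) / ((7)·(4)) = 0.107143
ρ = √|0.107143| = √0.107143 = 0.3273
ρ < 1, so Jacobi converges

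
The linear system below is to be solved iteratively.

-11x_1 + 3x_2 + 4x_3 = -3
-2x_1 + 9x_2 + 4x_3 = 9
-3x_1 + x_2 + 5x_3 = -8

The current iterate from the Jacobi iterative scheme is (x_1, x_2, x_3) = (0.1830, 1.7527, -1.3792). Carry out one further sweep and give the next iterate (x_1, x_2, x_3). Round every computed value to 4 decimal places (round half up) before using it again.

One sweep:
  x_1 = (-3 - (3)·1.7527 - (4)·-1.3792) / (-11) = 0.2492
  x_2 = (9 - (-2)·0.1830 - (4)·-1.3792) / (9) = 1.6536
  x_3 = (-8 - (-3)·0.1830 - (1)·1.7527) / (5) = -1.8407

(0.2492, 1.6536, -1.8407)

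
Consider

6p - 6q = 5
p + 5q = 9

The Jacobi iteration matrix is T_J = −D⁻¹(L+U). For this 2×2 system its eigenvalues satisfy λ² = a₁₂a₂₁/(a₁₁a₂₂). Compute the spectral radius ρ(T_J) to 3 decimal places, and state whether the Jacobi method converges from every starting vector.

0.447

a₁₂a₂₁/(a₁₁a₂₂) = (-6)·(1) / ((6)·(5)) = -0.200000
ρ = √|-0.200000| = √0.200000 = 0.447
ρ < 1, so Jacobi converges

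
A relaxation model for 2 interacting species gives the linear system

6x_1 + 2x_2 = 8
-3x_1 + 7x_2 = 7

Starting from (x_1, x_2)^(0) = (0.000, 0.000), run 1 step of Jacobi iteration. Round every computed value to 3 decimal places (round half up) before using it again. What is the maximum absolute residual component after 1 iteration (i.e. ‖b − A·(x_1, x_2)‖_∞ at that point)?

3.999

Iteration 1:
  x_1 = (8 - (2)·0.000) / (6) = 1.333
  x_2 = (7 - (-3)·0.000) / (7) = 1.000
Residual b − A·x = (-1.998, 3.999); ∞-norm = 3.999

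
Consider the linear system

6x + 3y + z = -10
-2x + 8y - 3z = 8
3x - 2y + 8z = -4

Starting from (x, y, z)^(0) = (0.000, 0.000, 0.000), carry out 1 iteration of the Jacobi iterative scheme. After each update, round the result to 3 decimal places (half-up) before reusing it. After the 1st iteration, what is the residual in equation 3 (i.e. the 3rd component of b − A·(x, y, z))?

Iteration 1:
  x = (-10 - (3)·0.000 - (1)·0.000) / (6) = -1.667
  y = (8 - (-2)·0.000 - (-3)·0.000) / (8) = 1.000
  z = (-4 - (3)·0.000 - (-2)·0.000) / (8) = -0.500
Residual b − A·x = (-2.498, -4.834, 7.001)

7.001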